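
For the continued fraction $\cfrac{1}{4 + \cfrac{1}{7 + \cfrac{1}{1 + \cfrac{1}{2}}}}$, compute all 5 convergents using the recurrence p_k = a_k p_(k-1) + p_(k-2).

0/1, 1/4, 7/29, 8/33, 23/95

Using the convergent recurrence p_i = a_i*p_{i-1} + p_{i-2}, q_i = a_i*q_{i-1} + q_{i-2} with p_{-2}=0, p_{-1}=1, q_{-2}=1, q_{-1}=0:
  i=0: a_0=0, p_0 = 0*1 + 0 = 0, q_0 = 0*0 + 1 = 1.
  i=1: a_1=4, p_1 = 4*0 + 1 = 1, q_1 = 4*1 + 0 = 4.
  i=2: a_2=7, p_2 = 7*1 + 0 = 7, q_2 = 7*4 + 1 = 29.
  i=3: a_3=1, p_3 = 1*7 + 1 = 8, q_3 = 1*29 + 4 = 33.
  i=4: a_4=2, p_4 = 2*8 + 7 = 23, q_4 = 2*33 + 29 = 95.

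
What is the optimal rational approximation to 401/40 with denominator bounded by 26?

261/26

Expand x = 401/40 as a continued fraction with the Euclidean algorithm:
  401 = 10*40 + 1, so a_0 = 10.
  40 = 40*1 + 0, so a_1 = 40.
so x = [10; 40].
Convergents (p_i = a_i*p_{i-1} + p_{i-2}, q_i = a_i*q_{i-1} + q_{i-2} with p_{-2}=0, p_{-1}=1, q_{-2}=1, q_{-1}=0), until the denominator exceeds 26:
  i=0: a_0=10, p_0 = 10*1 + 0 = 10, q_0 = 10*0 + 1 = 1.
  i=1: a_1=40, p_1 = 40*10 + 1 = 401, q_1 = 40*1 + 0 = 40.
q_1 = 40 > 26, so the last convergent with denominator <= 26 is p_0/q_0 = 10/1.
The closest fraction with denominator <= 26 is either p_0/q_0 or the intermediate fraction (k*p_0 + p_{-1})/(k*q_0 + q_{-1}) with the largest k >= 1 whose denominator stays <= 26; these approach x as k grows, and every other convergent or intermediate fraction in range is farther away.
Largest k: floor((26 - q_{-1})/q_0) = floor((26 - 0)/1) = 26 (using the seeds p_{-1} = 1, q_{-1} = 0).
That gives (26*10 + 1)/(26*1 + 0) = 261/26.
Compare the errors: |x - 10/1| = |401*1 - 10*40|/(40*1) = 1/40, and |x - 261/26| = |401*26 - 261*40|/(40*26) = 14/1040.
Cross-multiplying, 14*40 = 560 < 1040 = 1*1040, so 14/1040 is smaller: the intermediate fraction 261/26 is closer to x than 10/1.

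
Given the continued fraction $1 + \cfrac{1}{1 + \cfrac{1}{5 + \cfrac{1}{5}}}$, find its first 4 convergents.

1/1, 2/1, 11/6, 57/31

Using the convergent recurrence p_i = a_i*p_{i-1} + p_{i-2}, q_i = a_i*q_{i-1} + q_{i-2} with p_{-2}=0, p_{-1}=1, q_{-2}=1, q_{-1}=0:
  i=0: a_0=1, p_0 = 1*1 + 0 = 1, q_0 = 1*0 + 1 = 1.
  i=1: a_1=1, p_1 = 1*1 + 1 = 2, q_1 = 1*1 + 0 = 1.
  i=2: a_2=5, p_2 = 5*2 + 1 = 11, q_2 = 5*1 + 1 = 6.
  i=3: a_3=5, p_3 = 5*11 + 2 = 57, q_3 = 5*6 + 1 = 31.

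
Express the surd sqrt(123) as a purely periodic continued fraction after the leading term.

Write x_i = (sqrt(123) + m_i)/d_i with (m_0, d_0) = (0, 1). a_0 = floor(sqrt(123)) = 11, since 11^2 = 121 <= 123 < 144 = 12^2.
Iterate m_{i+1} = d_i*a_i - m_i, d_{i+1} = (123 - m_{i+1}^2)/d_i, a_{i+1} = floor((a_0 + m_{i+1})/d_{i+1}):
  m_1 = 1*11 - 0 = 11, d_1 = (123 - 11^2)/1 = 2/1 = 2, a_1 = floor((11 + 11)/2) = 11.
  m_2 = 2*11 - 11 = 11, d_2 = (123 - 11^2)/2 = 2/2 = 1, a_2 = floor((11 + 11)/1) = 22.
  m_3 = 1*22 - 11 = 11, d_3 = (123 - 11^2)/1 = 2/1 = 2: (m_3, d_3) = (m_1, d_1) = (11, 2), so from here the quotients repeat a_1, a_2; the period length is 2.
Hence the expansion of sqrt(123) is a_0 = 11 followed by the repeating block 11, 22 (period 2).

[11; (11, 22)]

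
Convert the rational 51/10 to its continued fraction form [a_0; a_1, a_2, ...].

[5; 10]

Run the Euclidean algorithm on 51 and 10; the successive quotients are the partial quotients a_0, a_1, ... (each step inverts the fractional part left over by the previous one):
  51 = 5*10 + 1, so a_0 = 5.
  10 = 10*1 + 0, so a_1 = 10.
The remainder reaches 0 after 2 divisions, so the expansion has 2 partial quotients, read off in order.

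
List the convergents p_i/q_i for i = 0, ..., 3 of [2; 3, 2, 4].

Using the convergent recurrence p_i = a_i*p_{i-1} + p_{i-2}, q_i = a_i*q_{i-1} + q_{i-2} with p_{-2}=0, p_{-1}=1, q_{-2}=1, q_{-1}=0:
  i=0: a_0=2, p_0 = 2*1 + 0 = 2, q_0 = 2*0 + 1 = 1.
  i=1: a_1=3, p_1 = 3*2 + 1 = 7, q_1 = 3*1 + 0 = 3.
  i=2: a_2=2, p_2 = 2*7 + 2 = 16, q_2 = 2*3 + 1 = 7.
  i=3: a_3=4, p_3 = 4*16 + 7 = 71, q_3 = 4*7 + 3 = 31.

2/1, 7/3, 16/7, 71/31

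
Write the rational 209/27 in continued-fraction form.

Run the Euclidean algorithm on 209 and 27; the successive quotients are the partial quotients a_0, a_1, ... (each step inverts the fractional part left over by the previous one):
  209 = 7*27 + 20, so a_0 = 7.
  27 = 1*20 + 7, so a_1 = 1.
  20 = 2*7 + 6, so a_2 = 2.
  7 = 1*6 + 1, so a_3 = 1.
  6 = 6*1 + 0, so a_4 = 6.
The remainder reaches 0 after 5 divisions, so the expansion has 5 partial quotients, read off in order.

[7; 1, 2, 1, 6]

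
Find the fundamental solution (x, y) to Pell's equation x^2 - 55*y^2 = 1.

First expand sqrt(55) as a continued fraction. With x_i = (sqrt(55) + m_i)/d_i and (m_0, d_0) = (0, 1): a_0 = floor(sqrt(55)) = 7, since 7^2 = 49 <= 55 < 64 = 8^2.
Iterate m_{i+1} = d_i*a_i - m_i, d_{i+1} = (55 - m_{i+1}^2)/d_i, a_{i+1} = floor((a_0 + m_{i+1})/d_{i+1}):
  m_1 = 1*7 - 0 = 7, d_1 = (55 - 7^2)/1 = 6/1 = 6, a_1 = floor((7 + 7)/6) = 2.
  m_2 = 6*2 - 7 = 5, d_2 = (55 - 5^2)/6 = 30/6 = 5, a_2 = floor((7 + 5)/5) = 2.
  m_3 = 5*2 - 5 = 5, d_3 = (55 - 5^2)/5 = 30/5 = 6, a_3 = floor((7 + 5)/6) = 2.
  m_4 = 6*2 - 5 = 7, d_4 = (55 - 7^2)/6 = 6/6 = 1, a_4 = floor((7 + 7)/1) = 14.
  m_5 = 1*14 - 7 = 7, d_5 = (55 - 7^2)/1 = 6/1 = 6: (m_5, d_5) = (m_1, d_1) = (7, 6), so from here the quotients repeat a_1, ..., a_4; the period length is 4.
So sqrt(55) = [7; (2, 2, 2, 14)] with period length k = 4.
k is even, so the fundamental solution of x^2 - 55y^2 = 1 is (p_{k-1}, q_{k-1}) = (p_3, q_3); compute convergents through index 3.
Convergents (p_i = a_i*p_{i-1} + p_{i-2}, q_i = a_i*q_{i-1} + q_{i-2} with p_{-2}=0, p_{-1}=1, q_{-2}=1, q_{-1}=0):
  i=0: a_0=7, p_0 = 7*1 + 0 = 7, q_0 = 7*0 + 1 = 1.
  i=1: a_1=2, p_1 = 2*7 + 1 = 15, q_1 = 2*1 + 0 = 2.
  i=2: a_2=2, p_2 = 2*15 + 7 = 37, q_2 = 2*2 + 1 = 5.
  i=3: a_3=2, p_3 = 2*37 + 15 = 89, q_3 = 2*5 + 2 = 12.
Check: 89^2 - 55*12^2 = 7921 - 7920 = 1, so (x, y) = (89, 12) solves the equation, and by the theorem it is the least positive solution.

(x, y) = (89, 12)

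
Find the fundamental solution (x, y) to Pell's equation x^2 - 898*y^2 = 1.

First expand sqrt(898) as a continued fraction. With x_i = (sqrt(898) + m_i)/d_i and (m_0, d_0) = (0, 1): a_0 = floor(sqrt(898)) = 29, since 29^2 = 841 <= 898 < 900 = 30^2.
Iterate m_{i+1} = d_i*a_i - m_i, d_{i+1} = (898 - m_{i+1}^2)/d_i, a_{i+1} = floor((a_0 + m_{i+1})/d_{i+1}):
  m_1 = 1*29 - 0 = 29, d_1 = (898 - 29^2)/1 = 57/1 = 57, a_1 = floor((29 + 29)/57) = 1.
  m_2 = 57*1 - 29 = 28, d_2 = (898 - 28^2)/57 = 114/57 = 2, a_2 = floor((29 + 28)/2) = 28.
  m_3 = 2*28 - 28 = 28, d_3 = (898 - 28^2)/2 = 114/2 = 57, a_3 = floor((29 + 28)/57) = 1.
  m_4 = 57*1 - 28 = 29, d_4 = (898 - 29^2)/57 = 57/57 = 1, a_4 = floor((29 + 29)/1) = 58.
  m_5 = 1*58 - 29 = 29, d_5 = (898 - 29^2)/1 = 57/1 = 57: (m_5, d_5) = (m_1, d_1) = (29, 57), so from here the quotients repeat a_1, ..., a_4; the period length is 4.
So sqrt(898) = [29; (1, 28, 1, 58)] with period length k = 4.
k is even, so the fundamental solution of x^2 - 898y^2 = 1 is (p_{k-1}, q_{k-1}) = (p_3, q_3); compute convergents through index 3.
Convergents (p_i = a_i*p_{i-1} + p_{i-2}, q_i = a_i*q_{i-1} + q_{i-2} with p_{-2}=0, p_{-1}=1, q_{-2}=1, q_{-1}=0):
  i=0: a_0=29, p_0 = 29*1 + 0 = 29, q_0 = 29*0 + 1 = 1.
  i=1: a_1=1, p_1 = 1*29 + 1 = 30, q_1 = 1*1 + 0 = 1.
  i=2: a_2=28, p_2 = 28*30 + 29 = 869, q_2 = 28*1 + 1 = 29.
  i=3: a_3=1, p_3 = 1*869 + 30 = 899, q_3 = 1*29 + 1 = 30.
Check: 899^2 - 898*30^2 = 808201 - 808200 = 1, so (x, y) = (899, 30) solves the equation, and by the theorem it is the least positive solution.

(x, y) = (899, 30)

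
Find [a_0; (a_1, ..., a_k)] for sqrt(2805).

Write x_i = (sqrt(2805) + m_i)/d_i with (m_0, d_0) = (0, 1). a_0 = floor(sqrt(2805)) = 52, since 52^2 = 2704 <= 2805 < 2809 = 53^2.
Iterate m_{i+1} = d_i*a_i - m_i, d_{i+1} = (2805 - m_{i+1}^2)/d_i, a_{i+1} = floor((a_0 + m_{i+1})/d_{i+1}):
  m_1 = 1*52 - 0 = 52, d_1 = (2805 - 52^2)/1 = 101/1 = 101, a_1 = floor((52 + 52)/101) = 1.
  m_2 = 101*1 - 52 = 49, d_2 = (2805 - 49^2)/101 = 404/101 = 4, a_2 = floor((52 + 49)/4) = 25.
  m_3 = 4*25 - 49 = 51, d_3 = (2805 - 51^2)/4 = 204/4 = 51, a_3 = floor((52 + 51)/51) = 2.
  m_4 = 51*2 - 51 = 51, d_4 = (2805 - 51^2)/51 = 204/51 = 4, a_4 = floor((52 + 51)/4) = 25.
  m_5 = 4*25 - 51 = 49, d_5 = (2805 - 49^2)/4 = 404/4 = 101, a_5 = floor((52 + 49)/101) = 1.
  m_6 = 101*1 - 49 = 52, d_6 = (2805 - 52^2)/101 = 101/101 = 1, a_6 = floor((52 + 52)/1) = 104.
  m_7 = 1*104 - 52 = 52, d_7 = (2805 - 52^2)/1 = 101/1 = 101: (m_7, d_7) = (m_1, d_1) = (52, 101), so from here the quotients repeat a_1, ..., a_6; the period length is 6.
Hence the expansion of sqrt(2805) is a_0 = 52 followed by the repeating block 1, 25, 2, 25, 1, 104 (period 6).

[52; (1, 25, 2, 25, 1, 104)]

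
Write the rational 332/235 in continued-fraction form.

[1; 2, 2, 2, 1, 2, 1, 3]

Run the Euclidean algorithm on 332 and 235; the successive quotients are the partial quotients a_0, a_1, ... (each step inverts the fractional part left over by the previous one):
  332 = 1*235 + 97, so a_0 = 1.
  235 = 2*97 + 41, so a_1 = 2.
  97 = 2*41 + 15, so a_2 = 2.
  41 = 2*15 + 11, so a_3 = 2.
  15 = 1*11 + 4, so a_4 = 1.
  11 = 2*4 + 3, so a_5 = 2.
  4 = 1*3 + 1, so a_6 = 1.
  3 = 3*1 + 0, so a_7 = 3.
The remainder reaches 0 after 8 divisions, so the expansion has 8 partial quotients, read off in order.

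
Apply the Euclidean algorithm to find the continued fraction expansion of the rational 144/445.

Run the Euclidean algorithm on 144 and 445; the successive quotients are the partial quotients a_0, a_1, ... (each step inverts the fractional part left over by the previous one):
  144 = 0*445 + 144, so a_0 = 0.
  445 = 3*144 + 13, so a_1 = 3.
  144 = 11*13 + 1, so a_2 = 11.
  13 = 13*1 + 0, so a_3 = 13.
The remainder reaches 0 after 4 divisions, so the expansion has 4 partial quotients, read off in order.

[0; 3, 11, 13]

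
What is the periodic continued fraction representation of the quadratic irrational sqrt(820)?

Write x_i = (sqrt(820) + m_i)/d_i with (m_0, d_0) = (0, 1). a_0 = floor(sqrt(820)) = 28, since 28^2 = 784 <= 820 < 841 = 29^2.
Iterate m_{i+1} = d_i*a_i - m_i, d_{i+1} = (820 - m_{i+1}^2)/d_i, a_{i+1} = floor((a_0 + m_{i+1})/d_{i+1}):
  m_1 = 1*28 - 0 = 28, d_1 = (820 - 28^2)/1 = 36/1 = 36, a_1 = floor((28 + 28)/36) = 1.
  m_2 = 36*1 - 28 = 8, d_2 = (820 - 8^2)/36 = 756/36 = 21, a_2 = floor((28 + 8)/21) = 1.
  m_3 = 21*1 - 8 = 13, d_3 = (820 - 13^2)/21 = 651/21 = 31, a_3 = floor((28 + 13)/31) = 1.
  m_4 = 31*1 - 13 = 18, d_4 = (820 - 18^2)/31 = 496/31 = 16, a_4 = floor((28 + 18)/16) = 2.
  m_5 = 16*2 - 18 = 14, d_5 = (820 - 14^2)/16 = 624/16 = 39, a_5 = floor((28 + 14)/39) = 1.
  m_6 = 39*1 - 14 = 25, d_6 = (820 - 25^2)/39 = 195/39 = 5, a_6 = floor((28 + 25)/5) = 10.
  m_7 = 5*10 - 25 = 25, d_7 = (820 - 25^2)/5 = 195/5 = 39, a_7 = floor((28 + 25)/39) = 1.
  m_8 = 39*1 - 25 = 14, d_8 = (820 - 14^2)/39 = 624/39 = 16, a_8 = floor((28 + 14)/16) = 2.
  m_9 = 16*2 - 14 = 18, d_9 = (820 - 18^2)/16 = 496/16 = 31, a_9 = floor((28 + 18)/31) = 1.
  m_10 = 31*1 - 18 = 13, d_10 = (820 - 13^2)/31 = 651/31 = 21, a_10 = floor((28 + 13)/21) = 1.
  m_11 = 21*1 - 13 = 8, d_11 = (820 - 8^2)/21 = 756/21 = 36, a_11 = floor((28 + 8)/36) = 1.
  m_12 = 36*1 - 8 = 28, d_12 = (820 - 28^2)/36 = 36/36 = 1, a_12 = floor((28 + 28)/1) = 56.
  m_13 = 1*56 - 28 = 28, d_13 = (820 - 28^2)/1 = 36/1 = 36: (m_13, d_13) = (m_1, d_1) = (28, 36), so from here the quotients repeat a_1, ..., a_12; the period length is 12.
Hence the expansion of sqrt(820) is a_0 = 28 followed by the repeating block 1, 1, 1, 2, 1, 10, 1, 2, 1, 1, 1, 56 (period 12).

[28; (1, 1, 1, 2, 1, 10, 1, 2, 1, 1, 1, 56)]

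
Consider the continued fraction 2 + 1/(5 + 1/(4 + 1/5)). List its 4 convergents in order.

2/1, 11/5, 46/21, 241/110

Using the convergent recurrence p_i = a_i*p_{i-1} + p_{i-2}, q_i = a_i*q_{i-1} + q_{i-2} with p_{-2}=0, p_{-1}=1, q_{-2}=1, q_{-1}=0:
  i=0: a_0=2, p_0 = 2*1 + 0 = 2, q_0 = 2*0 + 1 = 1.
  i=1: a_1=5, p_1 = 5*2 + 1 = 11, q_1 = 5*1 + 0 = 5.
  i=2: a_2=4, p_2 = 4*11 + 2 = 46, q_2 = 4*5 + 1 = 21.
  i=3: a_3=5, p_3 = 5*46 + 11 = 241, q_3 = 5*21 + 5 = 110.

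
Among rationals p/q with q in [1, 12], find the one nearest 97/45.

Expand x = 97/45 as a continued fraction with the Euclidean algorithm:
  97 = 2*45 + 7, so a_0 = 2.
  45 = 6*7 + 3, so a_1 = 6.
  7 = 2*3 + 1, so a_2 = 2.
  3 = 3*1 + 0, so a_3 = 3.
so x = [2; 6, 2, 3].
Convergents (p_i = a_i*p_{i-1} + p_{i-2}, q_i = a_i*q_{i-1} + q_{i-2} with p_{-2}=0, p_{-1}=1, q_{-2}=1, q_{-1}=0), until the denominator exceeds 12:
  i=0: a_0=2, p_0 = 2*1 + 0 = 2, q_0 = 2*0 + 1 = 1.
  i=1: a_1=6, p_1 = 6*2 + 1 = 13, q_1 = 6*1 + 0 = 6.
  i=2: a_2=2, p_2 = 2*13 + 2 = 28, q_2 = 2*6 + 1 = 13.
q_2 = 13 > 12, so the last convergent with denominator <= 12 is p_1/q_1 = 13/6.
The closest fraction with denominator <= 12 is either p_1/q_1 or the intermediate fraction (k*p_1 + p_0)/(k*q_1 + q_0) with the largest k >= 1 whose denominator stays <= 12; these approach x as k grows, and every other convergent or intermediate fraction in range is farther away.
Largest k: floor((12 - q_0)/q_1) = floor((12 - 1)/6) = 1.
That gives (1*13 + 2)/(1*6 + 1) = 15/7.
Compare the errors: |x - 13/6| = |97*6 - 13*45|/(45*6) = 3/270, and |x - 15/7| = |97*7 - 15*45|/(45*7) = 4/315.
Cross-multiplying, 3*315 = 945 < 1080 = 4*270, so 3/270 is smaller: the convergent 13/6 is closer to x than 15/7.

13/6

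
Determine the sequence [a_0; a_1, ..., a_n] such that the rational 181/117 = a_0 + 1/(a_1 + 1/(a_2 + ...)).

[1; 1, 1, 4, 1, 4, 2]

Run the Euclidean algorithm on 181 and 117; the successive quotients are the partial quotients a_0, a_1, ... (each step inverts the fractional part left over by the previous one):
  181 = 1*117 + 64, so a_0 = 1.
  117 = 1*64 + 53, so a_1 = 1.
  64 = 1*53 + 11, so a_2 = 1.
  53 = 4*11 + 9, so a_3 = 4.
  11 = 1*9 + 2, so a_4 = 1.
  9 = 4*2 + 1, so a_5 = 4.
  2 = 2*1 + 0, so a_6 = 2.
The remainder reaches 0 after 7 divisions, so the expansion has 7 partial quotients, read off in order.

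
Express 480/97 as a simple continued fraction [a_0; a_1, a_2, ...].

Run the Euclidean algorithm on 480 and 97; the successive quotients are the partial quotients a_0, a_1, ... (each step inverts the fractional part left over by the previous one):
  480 = 4*97 + 92, so a_0 = 4.
  97 = 1*92 + 5, so a_1 = 1.
  92 = 18*5 + 2, so a_2 = 18.
  5 = 2*2 + 1, so a_3 = 2.
  2 = 2*1 + 0, so a_4 = 2.
The remainder reaches 0 after 5 divisions, so the expansion has 5 partial quotients, read off in order.

[4; 1, 18, 2, 2]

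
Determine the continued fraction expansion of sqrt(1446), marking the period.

[38; (38, 76)]

Write x_i = (sqrt(1446) + m_i)/d_i with (m_0, d_0) = (0, 1). a_0 = floor(sqrt(1446)) = 38, since 38^2 = 1444 <= 1446 < 1521 = 39^2.
Iterate m_{i+1} = d_i*a_i - m_i, d_{i+1} = (1446 - m_{i+1}^2)/d_i, a_{i+1} = floor((a_0 + m_{i+1})/d_{i+1}):
  m_1 = 1*38 - 0 = 38, d_1 = (1446 - 38^2)/1 = 2/1 = 2, a_1 = floor((38 + 38)/2) = 38.
  m_2 = 2*38 - 38 = 38, d_2 = (1446 - 38^2)/2 = 2/2 = 1, a_2 = floor((38 + 38)/1) = 76.
  m_3 = 1*76 - 38 = 38, d_3 = (1446 - 38^2)/1 = 2/1 = 2: (m_3, d_3) = (m_1, d_1) = (38, 2), so from here the quotients repeat a_1, a_2; the period length is 2.
Hence the expansion of sqrt(1446) is a_0 = 38 followed by the repeating block 38, 76 (period 2).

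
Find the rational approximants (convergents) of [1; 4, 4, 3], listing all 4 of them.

1/1, 5/4, 21/17, 68/55

Using the convergent recurrence p_i = a_i*p_{i-1} + p_{i-2}, q_i = a_i*q_{i-1} + q_{i-2} with p_{-2}=0, p_{-1}=1, q_{-2}=1, q_{-1}=0:
  i=0: a_0=1, p_0 = 1*1 + 0 = 1, q_0 = 1*0 + 1 = 1.
  i=1: a_1=4, p_1 = 4*1 + 1 = 5, q_1 = 4*1 + 0 = 4.
  i=2: a_2=4, p_2 = 4*5 + 1 = 21, q_2 = 4*4 + 1 = 17.
  i=3: a_3=3, p_3 = 3*21 + 5 = 68, q_3 = 3*17 + 4 = 55.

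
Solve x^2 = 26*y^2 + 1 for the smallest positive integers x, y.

(x, y) = (51, 10)

First expand sqrt(26) as a continued fraction. With x_i = (sqrt(26) + m_i)/d_i and (m_0, d_0) = (0, 1): a_0 = floor(sqrt(26)) = 5, since 5^2 = 25 <= 26 < 36 = 6^2.
Iterate m_{i+1} = d_i*a_i - m_i, d_{i+1} = (26 - m_{i+1}^2)/d_i, a_{i+1} = floor((a_0 + m_{i+1})/d_{i+1}):
  m_1 = 1*5 - 0 = 5, d_1 = (26 - 5^2)/1 = 1/1 = 1, a_1 = floor((5 + 5)/1) = 10.
  m_2 = 1*10 - 5 = 5, d_2 = (26 - 5^2)/1 = 1/1 = 1: (m_2, d_2) = (m_1, d_1) = (5, 1), so from here the quotient a_1 repeats; the period length is 1.
So sqrt(26) = [5; (10)] with period length k = 1.
k is odd, so (p_{k-1}, q_{k-1}) only solves x^2 - 26y^2 = -1 and the fundamental solution of x^2 - 26y^2 = 1 is (p_{2k-1}, q_{2k-1}) = (p_1, q_1); compute convergents through index 1, running through the period twice.
Convergents (p_i = a_i*p_{i-1} + p_{i-2}, q_i = a_i*q_{i-1} + q_{i-2} with p_{-2}=0, p_{-1}=1, q_{-2}=1, q_{-1}=0):
  i=0: a_0=5, p_0 = 5*1 + 0 = 5, q_0 = 5*0 + 1 = 1.
  i=1: a_1=10, p_1 = 10*5 + 1 = 51, q_1 = 10*1 + 0 = 10.
Indeed p_0^2 - 26*q_0^2 = 25 - 26 = -1, not +1.
Check: 51^2 - 26*10^2 = 2601 - 2600 = 1, so (x, y) = (51, 10) solves the equation, and by the theorem it is the least positive solution.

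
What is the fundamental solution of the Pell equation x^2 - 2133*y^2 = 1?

First expand sqrt(2133) as a continued fraction. With x_i = (sqrt(2133) + m_i)/d_i and (m_0, d_0) = (0, 1): a_0 = floor(sqrt(2133)) = 46, since 46^2 = 2116 <= 2133 < 2209 = 47^2.
Iterate m_{i+1} = d_i*a_i - m_i, d_{i+1} = (2133 - m_{i+1}^2)/d_i, a_{i+1} = floor((a_0 + m_{i+1})/d_{i+1}):
  m_1 = 1*46 - 0 = 46, d_1 = (2133 - 46^2)/1 = 17/1 = 17, a_1 = floor((46 + 46)/17) = 5.
  m_2 = 17*5 - 46 = 39, d_2 = (2133 - 39^2)/17 = 612/17 = 36, a_2 = floor((46 + 39)/36) = 2.
  m_3 = 36*2 - 39 = 33, d_3 = (2133 - 33^2)/36 = 1044/36 = 29, a_3 = floor((46 + 33)/29) = 2.
  m_4 = 29*2 - 33 = 25, d_4 = (2133 - 25^2)/29 = 1508/29 = 52, a_4 = floor((46 + 25)/52) = 1.
  m_5 = 52*1 - 25 = 27, d_5 = (2133 - 27^2)/52 = 1404/52 = 27, a_5 = floor((46 + 27)/27) = 2.
  m_6 = 27*2 - 27 = 27, d_6 = (2133 - 27^2)/27 = 1404/27 = 52, a_6 = floor((46 + 27)/52) = 1.
  m_7 = 52*1 - 27 = 25, d_7 = (2133 - 25^2)/52 = 1508/52 = 29, a_7 = floor((46 + 25)/29) = 2.
  m_8 = 29*2 - 25 = 33, d_8 = (2133 - 33^2)/29 = 1044/29 = 36, a_8 = floor((46 + 33)/36) = 2.
  m_9 = 36*2 - 33 = 39, d_9 = (2133 - 39^2)/36 = 612/36 = 17, a_9 = floor((46 + 39)/17) = 5.
  m_10 = 17*5 - 39 = 46, d_10 = (2133 - 46^2)/17 = 17/17 = 1, a_10 = floor((46 + 46)/1) = 92.
  m_11 = 1*92 - 46 = 46, d_11 = (2133 - 46^2)/1 = 17/1 = 17: (m_11, d_11) = (m_1, d_1) = (46, 17), so from here the quotients repeat a_1, ..., a_10; the period length is 10.
So sqrt(2133) = [46; (5, 2, 2, 1, 2, 1, 2, 2, 5, 92)] with period length k = 10.
k is even, so the fundamental solution of x^2 - 2133y^2 = 1 is (p_{k-1}, q_{k-1}) = (p_9, q_9); compute convergents through index 9.
Convergents (p_i = a_i*p_{i-1} + p_{i-2}, q_i = a_i*q_{i-1} + q_{i-2} with p_{-2}=0, p_{-1}=1, q_{-2}=1, q_{-1}=0):
  i=0: a_0=46, p_0 = 46*1 + 0 = 46, q_0 = 46*0 + 1 = 1.
  i=1: a_1=5, p_1 = 5*46 + 1 = 231, q_1 = 5*1 + 0 = 5.
  i=2: a_2=2, p_2 = 2*231 + 46 = 508, q_2 = 2*5 + 1 = 11.
  i=3: a_3=2, p_3 = 2*508 + 231 = 1247, q_3 = 2*11 + 5 = 27.
  i=4: a_4=1, p_4 = 1*1247 + 508 = 1755, q_4 = 1*27 + 11 = 38.
  i=5: a_5=2, p_5 = 2*1755 + 1247 = 4757, q_5 = 2*38 + 27 = 103.
  i=6: a_6=1, p_6 = 1*4757 + 1755 = 6512, q_6 = 1*103 + 38 = 141.
  i=7: a_7=2, p_7 = 2*6512 + 4757 = 17781, q_7 = 2*141 + 103 = 385.
  i=8: a_8=2, p_8 = 2*17781 + 6512 = 42074, q_8 = 2*385 + 141 = 911.
  i=9: a_9=5, p_9 = 5*42074 + 17781 = 228151, q_9 = 5*911 + 385 = 4940.
Check: 228151^2 - 2133*4940^2 = 52052878801 - 52052878800 = 1, so (x, y) = (228151, 4940) solves the equation, and by the theorem it is the least positive solution.

(x, y) = (228151, 4940)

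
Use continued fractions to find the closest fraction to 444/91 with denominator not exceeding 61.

Expand x = 444/91 as a continued fraction with the Euclidean algorithm:
  444 = 4*91 + 80, so a_0 = 4.
  91 = 1*80 + 11, so a_1 = 1.
  80 = 7*11 + 3, so a_2 = 7.
  11 = 3*3 + 2, so a_3 = 3.
  3 = 1*2 + 1, so a_4 = 1.
  2 = 2*1 + 0, so a_5 = 2.
so x = [4; 1, 7, 3, 1, 2].
Convergents (p_i = a_i*p_{i-1} + p_{i-2}, q_i = a_i*q_{i-1} + q_{i-2} with p_{-2}=0, p_{-1}=1, q_{-2}=1, q_{-1}=0), until the denominator exceeds 61:
  i=0: a_0=4, p_0 = 4*1 + 0 = 4, q_0 = 4*0 + 1 = 1.
  i=1: a_1=1, p_1 = 1*4 + 1 = 5, q_1 = 1*1 + 0 = 1.
  i=2: a_2=7, p_2 = 7*5 + 4 = 39, q_2 = 7*1 + 1 = 8.
  i=3: a_3=3, p_3 = 3*39 + 5 = 122, q_3 = 3*8 + 1 = 25.
  i=4: a_4=1, p_4 = 1*122 + 39 = 161, q_4 = 1*25 + 8 = 33.
  i=5: a_5=2, p_5 = 2*161 + 122 = 444, q_5 = 2*33 + 25 = 91.
q_5 = 91 > 61, so the last convergent with denominator <= 61 is p_4/q_4 = 161/33.
The closest fraction with denominator <= 61 is either p_4/q_4 or the intermediate fraction (k*p_4 + p_3)/(k*q_4 + q_3) with the largest k >= 1 whose denominator stays <= 61; these approach x as k grows, and every other convergent or intermediate fraction in range is farther away.
Largest k: floor((61 - q_3)/q_4) = floor((61 - 25)/33) = 1.
That gives (1*161 + 122)/(1*33 + 25) = 283/58.
Compare the errors: |x - 161/33| = |444*33 - 161*91|/(91*33) = 1/3003, and |x - 283/58| = |444*58 - 283*91|/(91*58) = 1/5278.
Cross-multiplying, 1*3003 = 3003 < 5278 = 1*5278, so 1/5278 is smaller: the intermediate fraction 283/58 is closer to x than 161/33.

283/58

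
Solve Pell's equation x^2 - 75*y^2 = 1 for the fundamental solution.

First expand sqrt(75) as a continued fraction. With x_i = (sqrt(75) + m_i)/d_i and (m_0, d_0) = (0, 1): a_0 = floor(sqrt(75)) = 8, since 8^2 = 64 <= 75 < 81 = 9^2.
Iterate m_{i+1} = d_i*a_i - m_i, d_{i+1} = (75 - m_{i+1}^2)/d_i, a_{i+1} = floor((a_0 + m_{i+1})/d_{i+1}):
  m_1 = 1*8 - 0 = 8, d_1 = (75 - 8^2)/1 = 11/1 = 11, a_1 = floor((8 + 8)/11) = 1.
  m_2 = 11*1 - 8 = 3, d_2 = (75 - 3^2)/11 = 66/11 = 6, a_2 = floor((8 + 3)/6) = 1.
  m_3 = 6*1 - 3 = 3, d_3 = (75 - 3^2)/6 = 66/6 = 11, a_3 = floor((8 + 3)/11) = 1.
  m_4 = 11*1 - 3 = 8, d_4 = (75 - 8^2)/11 = 11/11 = 1, a_4 = floor((8 + 8)/1) = 16.
  m_5 = 1*16 - 8 = 8, d_5 = (75 - 8^2)/1 = 11/1 = 11: (m_5, d_5) = (m_1, d_1) = (8, 11), so from here the quotients repeat a_1, ..., a_4; the period length is 4.
So sqrt(75) = [8; (1, 1, 1, 16)] with period length k = 4.
k is even, so the fundamental solution of x^2 - 75y^2 = 1 is (p_{k-1}, q_{k-1}) = (p_3, q_3); compute convergents through index 3.
Convergents (p_i = a_i*p_{i-1} + p_{i-2}, q_i = a_i*q_{i-1} + q_{i-2} with p_{-2}=0, p_{-1}=1, q_{-2}=1, q_{-1}=0):
  i=0: a_0=8, p_0 = 8*1 + 0 = 8, q_0 = 8*0 + 1 = 1.
  i=1: a_1=1, p_1 = 1*8 + 1 = 9, q_1 = 1*1 + 0 = 1.
  i=2: a_2=1, p_2 = 1*9 + 8 = 17, q_2 = 1*1 + 1 = 2.
  i=3: a_3=1, p_3 = 1*17 + 9 = 26, q_3 = 1*2 + 1 = 3.
Check: 26^2 - 75*3^2 = 676 - 675 = 1, so (x, y) = (26, 3) solves the equation, and by the theorem it is the least positive solution.

(x, y) = (26, 3)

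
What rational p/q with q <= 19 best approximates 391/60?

124/19

Expand x = 391/60 as a continued fraction with the Euclidean algorithm:
  391 = 6*60 + 31, so a_0 = 6.
  60 = 1*31 + 29, so a_1 = 1.
  31 = 1*29 + 2, so a_2 = 1.
  29 = 14*2 + 1, so a_3 = 14.
  2 = 2*1 + 0, so a_4 = 2.
so x = [6; 1, 1, 14, 2].
Convergents (p_i = a_i*p_{i-1} + p_{i-2}, q_i = a_i*q_{i-1} + q_{i-2} with p_{-2}=0, p_{-1}=1, q_{-2}=1, q_{-1}=0), until the denominator exceeds 19:
  i=0: a_0=6, p_0 = 6*1 + 0 = 6, q_0 = 6*0 + 1 = 1.
  i=1: a_1=1, p_1 = 1*6 + 1 = 7, q_1 = 1*1 + 0 = 1.
  i=2: a_2=1, p_2 = 1*7 + 6 = 13, q_2 = 1*1 + 1 = 2.
  i=3: a_3=14, p_3 = 14*13 + 7 = 189, q_3 = 14*2 + 1 = 29.
q_3 = 29 > 19, so the last convergent with denominator <= 19 is p_2/q_2 = 13/2.
The closest fraction with denominator <= 19 is either p_2/q_2 or the intermediate fraction (k*p_2 + p_1)/(k*q_2 + q_1) with the largest k >= 1 whose denominator stays <= 19; these approach x as k grows, and every other convergent or intermediate fraction in range is farther away.
Largest k: floor((19 - q_1)/q_2) = floor((19 - 1)/2) = 9.
That gives (9*13 + 7)/(9*2 + 1) = 124/19.
Compare the errors: |x - 13/2| = |391*2 - 13*60|/(60*2) = 2/120, and |x - 124/19| = |391*19 - 124*60|/(60*19) = 11/1140.
Cross-multiplying, 11*120 = 1320 < 2280 = 2*1140, so 11/1140 is smaller: the intermediate fraction 124/19 is closer to x than 13/2.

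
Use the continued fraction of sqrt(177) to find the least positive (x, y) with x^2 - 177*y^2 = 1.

(x, y) = (62423, 4692)

First expand sqrt(177) as a continued fraction. With x_i = (sqrt(177) + m_i)/d_i and (m_0, d_0) = (0, 1): a_0 = floor(sqrt(177)) = 13, since 13^2 = 169 <= 177 < 196 = 14^2.
Iterate m_{i+1} = d_i*a_i - m_i, d_{i+1} = (177 - m_{i+1}^2)/d_i, a_{i+1} = floor((a_0 + m_{i+1})/d_{i+1}):
  m_1 = 1*13 - 0 = 13, d_1 = (177 - 13^2)/1 = 8/1 = 8, a_1 = floor((13 + 13)/8) = 3.
  m_2 = 8*3 - 13 = 11, d_2 = (177 - 11^2)/8 = 56/8 = 7, a_2 = floor((13 + 11)/7) = 3.
  m_3 = 7*3 - 11 = 10, d_3 = (177 - 10^2)/7 = 77/7 = 11, a_3 = floor((13 + 10)/11) = 2.
  m_4 = 11*2 - 10 = 12, d_4 = (177 - 12^2)/11 = 33/11 = 3, a_4 = floor((13 + 12)/3) = 8.
  m_5 = 3*8 - 12 = 12, d_5 = (177 - 12^2)/3 = 33/3 = 11, a_5 = floor((13 + 12)/11) = 2.
  m_6 = 11*2 - 12 = 10, d_6 = (177 - 10^2)/11 = 77/11 = 7, a_6 = floor((13 + 10)/7) = 3.
  m_7 = 7*3 - 10 = 11, d_7 = (177 - 11^2)/7 = 56/7 = 8, a_7 = floor((13 + 11)/8) = 3.
  m_8 = 8*3 - 11 = 13, d_8 = (177 - 13^2)/8 = 8/8 = 1, a_8 = floor((13 + 13)/1) = 26.
  m_9 = 1*26 - 13 = 13, d_9 = (177 - 13^2)/1 = 8/1 = 8: (m_9, d_9) = (m_1, d_1) = (13, 8), so from here the quotients repeat a_1, ..., a_8; the period length is 8.
So sqrt(177) = [13; (3, 3, 2, 8, 2, 3, 3, 26)] with period length k = 8.
k is even, so the fundamental solution of x^2 - 177y^2 = 1 is (p_{k-1}, q_{k-1}) = (p_7, q_7); compute convergents through index 7.
Convergents (p_i = a_i*p_{i-1} + p_{i-2}, q_i = a_i*q_{i-1} + q_{i-2} with p_{-2}=0, p_{-1}=1, q_{-2}=1, q_{-1}=0):
  i=0: a_0=13, p_0 = 13*1 + 0 = 13, q_0 = 13*0 + 1 = 1.
  i=1: a_1=3, p_1 = 3*13 + 1 = 40, q_1 = 3*1 + 0 = 3.
  i=2: a_2=3, p_2 = 3*40 + 13 = 133, q_2 = 3*3 + 1 = 10.
  i=3: a_3=2, p_3 = 2*133 + 40 = 306, q_3 = 2*10 + 3 = 23.
  i=4: a_4=8, p_4 = 8*306 + 133 = 2581, q_4 = 8*23 + 10 = 194.
  i=5: a_5=2, p_5 = 2*2581 + 306 = 5468, q_5 = 2*194 + 23 = 411.
  i=6: a_6=3, p_6 = 3*5468 + 2581 = 18985, q_6 = 3*411 + 194 = 1427.
  i=7: a_7=3, p_7 = 3*18985 + 5468 = 62423, q_7 = 3*1427 + 411 = 4692.
Check: 62423^2 - 177*4692^2 = 3896630929 - 3896630928 = 1, so (x, y) = (62423, 4692) solves the equation, and by the theorem it is the least positive solution.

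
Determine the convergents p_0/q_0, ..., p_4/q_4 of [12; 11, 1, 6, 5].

Using the convergent recurrence p_i = a_i*p_{i-1} + p_{i-2}, q_i = a_i*q_{i-1} + q_{i-2} with p_{-2}=0, p_{-1}=1, q_{-2}=1, q_{-1}=0:
  i=0: a_0=12, p_0 = 12*1 + 0 = 12, q_0 = 12*0 + 1 = 1.
  i=1: a_1=11, p_1 = 11*12 + 1 = 133, q_1 = 11*1 + 0 = 11.
  i=2: a_2=1, p_2 = 1*133 + 12 = 145, q_2 = 1*11 + 1 = 12.
  i=3: a_3=6, p_3 = 6*145 + 133 = 1003, q_3 = 6*12 + 11 = 83.
  i=4: a_4=5, p_4 = 5*1003 + 145 = 5160, q_4 = 5*83 + 12 = 427.

12/1, 133/11, 145/12, 1003/83, 5160/427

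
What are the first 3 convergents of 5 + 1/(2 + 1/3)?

5/1, 11/2, 38/7

Using the convergent recurrence p_i = a_i*p_{i-1} + p_{i-2}, q_i = a_i*q_{i-1} + q_{i-2} with p_{-2}=0, p_{-1}=1, q_{-2}=1, q_{-1}=0:
  i=0: a_0=5, p_0 = 5*1 + 0 = 5, q_0 = 5*0 + 1 = 1.
  i=1: a_1=2, p_1 = 2*5 + 1 = 11, q_1 = 2*1 + 0 = 2.
  i=2: a_2=3, p_2 = 3*11 + 5 = 38, q_2 = 3*2 + 1 = 7.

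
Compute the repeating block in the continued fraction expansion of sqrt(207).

[14; (2, 1, 1, 2, 1, 1, 2, 28)]

Write x_i = (sqrt(207) + m_i)/d_i with (m_0, d_0) = (0, 1). a_0 = floor(sqrt(207)) = 14, since 14^2 = 196 <= 207 < 225 = 15^2.
Iterate m_{i+1} = d_i*a_i - m_i, d_{i+1} = (207 - m_{i+1}^2)/d_i, a_{i+1} = floor((a_0 + m_{i+1})/d_{i+1}):
  m_1 = 1*14 - 0 = 14, d_1 = (207 - 14^2)/1 = 11/1 = 11, a_1 = floor((14 + 14)/11) = 2.
  m_2 = 11*2 - 14 = 8, d_2 = (207 - 8^2)/11 = 143/11 = 13, a_2 = floor((14 + 8)/13) = 1.
  m_3 = 13*1 - 8 = 5, d_3 = (207 - 5^2)/13 = 182/13 = 14, a_3 = floor((14 + 5)/14) = 1.
  m_4 = 14*1 - 5 = 9, d_4 = (207 - 9^2)/14 = 126/14 = 9, a_4 = floor((14 + 9)/9) = 2.
  m_5 = 9*2 - 9 = 9, d_5 = (207 - 9^2)/9 = 126/9 = 14, a_5 = floor((14 + 9)/14) = 1.
  m_6 = 14*1 - 9 = 5, d_6 = (207 - 5^2)/14 = 182/14 = 13, a_6 = floor((14 + 5)/13) = 1.
  m_7 = 13*1 - 5 = 8, d_7 = (207 - 8^2)/13 = 143/13 = 11, a_7 = floor((14 + 8)/11) = 2.
  m_8 = 11*2 - 8 = 14, d_8 = (207 - 14^2)/11 = 11/11 = 1, a_8 = floor((14 + 14)/1) = 28.
  m_9 = 1*28 - 14 = 14, d_9 = (207 - 14^2)/1 = 11/1 = 11: (m_9, d_9) = (m_1, d_1) = (14, 11), so from here the quotients repeat a_1, ..., a_8; the period length is 8.
Hence the expansion of sqrt(207) is a_0 = 14 followed by the repeating block 2, 1, 1, 2, 1, 1, 2, 28 (period 8).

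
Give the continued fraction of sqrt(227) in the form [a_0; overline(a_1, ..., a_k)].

[15; overline(15, 30)]

Write x_i = (sqrt(227) + m_i)/d_i with (m_0, d_0) = (0, 1). a_0 = floor(sqrt(227)) = 15, since 15^2 = 225 <= 227 < 256 = 16^2.
Iterate m_{i+1} = d_i*a_i - m_i, d_{i+1} = (227 - m_{i+1}^2)/d_i, a_{i+1} = floor((a_0 + m_{i+1})/d_{i+1}):
  m_1 = 1*15 - 0 = 15, d_1 = (227 - 15^2)/1 = 2/1 = 2, a_1 = floor((15 + 15)/2) = 15.
  m_2 = 2*15 - 15 = 15, d_2 = (227 - 15^2)/2 = 2/2 = 1, a_2 = floor((15 + 15)/1) = 30.
  m_3 = 1*30 - 15 = 15, d_3 = (227 - 15^2)/1 = 2/1 = 2: (m_3, d_3) = (m_1, d_1) = (15, 2), so from here the quotients repeat a_1, a_2; the period length is 2.
Hence the expansion of sqrt(227) is a_0 = 15 followed by the repeating block 15, 30 (period 2).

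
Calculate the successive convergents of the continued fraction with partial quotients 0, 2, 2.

Using the convergent recurrence p_i = a_i*p_{i-1} + p_{i-2}, q_i = a_i*q_{i-1} + q_{i-2} with p_{-2}=0, p_{-1}=1, q_{-2}=1, q_{-1}=0:
  i=0: a_0=0, p_0 = 0*1 + 0 = 0, q_0 = 0*0 + 1 = 1.
  i=1: a_1=2, p_1 = 2*0 + 1 = 1, q_1 = 2*1 + 0 = 2.
  i=2: a_2=2, p_2 = 2*1 + 0 = 2, q_2 = 2*2 + 1 = 5.

0/1, 1/2, 2/5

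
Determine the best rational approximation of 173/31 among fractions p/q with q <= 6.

Expand x = 173/31 as a continued fraction with the Euclidean algorithm:
  173 = 5*31 + 18, so a_0 = 5.
  31 = 1*18 + 13, so a_1 = 1.
  18 = 1*13 + 5, so a_2 = 1.
  13 = 2*5 + 3, so a_3 = 2.
  5 = 1*3 + 2, so a_4 = 1.
  3 = 1*2 + 1, so a_5 = 1.
  2 = 2*1 + 0, so a_6 = 2.
so x = [5; 1, 1, 2, 1, 1, 2].
Convergents (p_i = a_i*p_{i-1} + p_{i-2}, q_i = a_i*q_{i-1} + q_{i-2} with p_{-2}=0, p_{-1}=1, q_{-2}=1, q_{-1}=0), until the denominator exceeds 6:
  i=0: a_0=5, p_0 = 5*1 + 0 = 5, q_0 = 5*0 + 1 = 1.
  i=1: a_1=1, p_1 = 1*5 + 1 = 6, q_1 = 1*1 + 0 = 1.
  i=2: a_2=1, p_2 = 1*6 + 5 = 11, q_2 = 1*1 + 1 = 2.
  i=3: a_3=2, p_3 = 2*11 + 6 = 28, q_3 = 2*2 + 1 = 5.
  i=4: a_4=1, p_4 = 1*28 + 11 = 39, q_4 = 1*5 + 2 = 7.
q_4 = 7 > 6, so the last convergent with denominator <= 6 is p_3/q_3 = 28/5.
The closest fraction with denominator <= 6 is either p_3/q_3 or the intermediate fraction (k*p_3 + p_2)/(k*q_3 + q_2) with the largest k >= 1 whose denominator stays <= 6; these approach x as k grows, and every other convergent or intermediate fraction in range is farther away.
Largest k: floor((6 - q_2)/q_3) = floor((6 - 2)/5) = 0.
Since k = 0, no intermediate fraction beyond p_3/q_3 has denominator <= 6, so the convergent 28/5 is the closest (its error is |173*5 - 28*31|/(31*5) = 3/155).

28/5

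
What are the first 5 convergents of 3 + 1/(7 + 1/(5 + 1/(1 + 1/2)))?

3/1, 22/7, 113/36, 135/43, 383/122

Using the convergent recurrence p_i = a_i*p_{i-1} + p_{i-2}, q_i = a_i*q_{i-1} + q_{i-2} with p_{-2}=0, p_{-1}=1, q_{-2}=1, q_{-1}=0:
  i=0: a_0=3, p_0 = 3*1 + 0 = 3, q_0 = 3*0 + 1 = 1.
  i=1: a_1=7, p_1 = 7*3 + 1 = 22, q_1 = 7*1 + 0 = 7.
  i=2: a_2=5, p_2 = 5*22 + 3 = 113, q_2 = 5*7 + 1 = 36.
  i=3: a_3=1, p_3 = 1*113 + 22 = 135, q_3 = 1*36 + 7 = 43.
  i=4: a_4=2, p_4 = 2*135 + 113 = 383, q_4 = 2*43 + 36 = 122.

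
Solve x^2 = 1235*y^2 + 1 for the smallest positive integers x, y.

(x, y) = (246, 7)

First expand sqrt(1235) as a continued fraction. With x_i = (sqrt(1235) + m_i)/d_i and (m_0, d_0) = (0, 1): a_0 = floor(sqrt(1235)) = 35, since 35^2 = 1225 <= 1235 < 1296 = 36^2.
Iterate m_{i+1} = d_i*a_i - m_i, d_{i+1} = (1235 - m_{i+1}^2)/d_i, a_{i+1} = floor((a_0 + m_{i+1})/d_{i+1}):
  m_1 = 1*35 - 0 = 35, d_1 = (1235 - 35^2)/1 = 10/1 = 10, a_1 = floor((35 + 35)/10) = 7.
  m_2 = 10*7 - 35 = 35, d_2 = (1235 - 35^2)/10 = 10/10 = 1, a_2 = floor((35 + 35)/1) = 70.
  m_3 = 1*70 - 35 = 35, d_3 = (1235 - 35^2)/1 = 10/1 = 10: (m_3, d_3) = (m_1, d_1) = (35, 10), so from here the quotients repeat a_1, a_2; the period length is 2.
So sqrt(1235) = [35; (7, 70)] with period length k = 2.
k is even, so the fundamental solution of x^2 - 1235y^2 = 1 is (p_{k-1}, q_{k-1}) = (p_1, q_1); compute convergents through index 1.
Convergents (p_i = a_i*p_{i-1} + p_{i-2}, q_i = a_i*q_{i-1} + q_{i-2} with p_{-2}=0, p_{-1}=1, q_{-2}=1, q_{-1}=0):
  i=0: a_0=35, p_0 = 35*1 + 0 = 35, q_0 = 35*0 + 1 = 1.
  i=1: a_1=7, p_1 = 7*35 + 1 = 246, q_1 = 7*1 + 0 = 7.
Check: 246^2 - 1235*7^2 = 60516 - 60515 = 1, so (x, y) = (246, 7) solves the equation, and by the theorem it is the least positive solution.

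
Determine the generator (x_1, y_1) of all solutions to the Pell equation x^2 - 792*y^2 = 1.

(x, y) = (197, 7)

First expand sqrt(792) as a continued fraction. With x_i = (sqrt(792) + m_i)/d_i and (m_0, d_0) = (0, 1): a_0 = floor(sqrt(792)) = 28, since 28^2 = 784 <= 792 < 841 = 29^2.
Iterate m_{i+1} = d_i*a_i - m_i, d_{i+1} = (792 - m_{i+1}^2)/d_i, a_{i+1} = floor((a_0 + m_{i+1})/d_{i+1}):
  m_1 = 1*28 - 0 = 28, d_1 = (792 - 28^2)/1 = 8/1 = 8, a_1 = floor((28 + 28)/8) = 7.
  m_2 = 8*7 - 28 = 28, d_2 = (792 - 28^2)/8 = 8/8 = 1, a_2 = floor((28 + 28)/1) = 56.
  m_3 = 1*56 - 28 = 28, d_3 = (792 - 28^2)/1 = 8/1 = 8: (m_3, d_3) = (m_1, d_1) = (28, 8), so from here the quotients repeat a_1, a_2; the period length is 2.
So sqrt(792) = [28; (7, 56)] with period length k = 2.
k is even, so the fundamental solution of x^2 - 792y^2 = 1 is (p_{k-1}, q_{k-1}) = (p_1, q_1); compute convergents through index 1.
Convergents (p_i = a_i*p_{i-1} + p_{i-2}, q_i = a_i*q_{i-1} + q_{i-2} with p_{-2}=0, p_{-1}=1, q_{-2}=1, q_{-1}=0):
  i=0: a_0=28, p_0 = 28*1 + 0 = 28, q_0 = 28*0 + 1 = 1.
  i=1: a_1=7, p_1 = 7*28 + 1 = 197, q_1 = 7*1 + 0 = 7.
Check: 197^2 - 792*7^2 = 38809 - 38808 = 1, so (x, y) = (197, 7) solves the equation, and by the theorem it is the least positive solution.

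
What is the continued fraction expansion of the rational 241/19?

[12; 1, 2, 6]

Run the Euclidean algorithm on 241 and 19; the successive quotients are the partial quotients a_0, a_1, ... (each step inverts the fractional part left over by the previous one):
  241 = 12*19 + 13, so a_0 = 12.
  19 = 1*13 + 6, so a_1 = 1.
  13 = 2*6 + 1, so a_2 = 2.
  6 = 6*1 + 0, so a_3 = 6.
The remainder reaches 0 after 4 divisions, so the expansion has 4 partial quotients, read off in order.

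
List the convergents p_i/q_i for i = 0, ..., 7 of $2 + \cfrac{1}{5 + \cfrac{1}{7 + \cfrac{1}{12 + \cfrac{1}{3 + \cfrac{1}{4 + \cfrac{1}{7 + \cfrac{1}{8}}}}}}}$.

2/1, 11/5, 79/36, 959/437, 2956/1347, 12783/5825, 92437/42122, 752279/342801

Using the convergent recurrence p_i = a_i*p_{i-1} + p_{i-2}, q_i = a_i*q_{i-1} + q_{i-2} with p_{-2}=0, p_{-1}=1, q_{-2}=1, q_{-1}=0:
  i=0: a_0=2, p_0 = 2*1 + 0 = 2, q_0 = 2*0 + 1 = 1.
  i=1: a_1=5, p_1 = 5*2 + 1 = 11, q_1 = 5*1 + 0 = 5.
  i=2: a_2=7, p_2 = 7*11 + 2 = 79, q_2 = 7*5 + 1 = 36.
  i=3: a_3=12, p_3 = 12*79 + 11 = 959, q_3 = 12*36 + 5 = 437.
  i=4: a_4=3, p_4 = 3*959 + 79 = 2956, q_4 = 3*437 + 36 = 1347.
  i=5: a_5=4, p_5 = 4*2956 + 959 = 12783, q_5 = 4*1347 + 437 = 5825.
  i=6: a_6=7, p_6 = 7*12783 + 2956 = 92437, q_6 = 7*5825 + 1347 = 42122.
  i=7: a_7=8, p_7 = 8*92437 + 12783 = 752279, q_7 = 8*42122 + 5825 = 342801.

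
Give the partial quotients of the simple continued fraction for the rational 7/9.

Run the Euclidean algorithm on 7 and 9; the successive quotients are the partial quotients a_0, a_1, ... (each step inverts the fractional part left over by the previous one):
  7 = 0*9 + 7, so a_0 = 0.
  9 = 1*7 + 2, so a_1 = 1.
  7 = 3*2 + 1, so a_2 = 3.
  2 = 2*1 + 0, so a_3 = 2.
The remainder reaches 0 after 4 divisions, so the expansion has 4 partial quotients, read off in order.

[0; 1, 3, 2]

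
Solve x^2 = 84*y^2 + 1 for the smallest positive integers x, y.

(x, y) = (55, 6)

First expand sqrt(84) as a continued fraction. With x_i = (sqrt(84) + m_i)/d_i and (m_0, d_0) = (0, 1): a_0 = floor(sqrt(84)) = 9, since 9^2 = 81 <= 84 < 100 = 10^2.
Iterate m_{i+1} = d_i*a_i - m_i, d_{i+1} = (84 - m_{i+1}^2)/d_i, a_{i+1} = floor((a_0 + m_{i+1})/d_{i+1}):
  m_1 = 1*9 - 0 = 9, d_1 = (84 - 9^2)/1 = 3/1 = 3, a_1 = floor((9 + 9)/3) = 6.
  m_2 = 3*6 - 9 = 9, d_2 = (84 - 9^2)/3 = 3/3 = 1, a_2 = floor((9 + 9)/1) = 18.
  m_3 = 1*18 - 9 = 9, d_3 = (84 - 9^2)/1 = 3/1 = 3: (m_3, d_3) = (m_1, d_1) = (9, 3), so from here the quotients repeat a_1, a_2; the period length is 2.
So sqrt(84) = [9; (6, 18)] with period length k = 2.
k is even, so the fundamental solution of x^2 - 84y^2 = 1 is (p_{k-1}, q_{k-1}) = (p_1, q_1); compute convergents through index 1.
Convergents (p_i = a_i*p_{i-1} + p_{i-2}, q_i = a_i*q_{i-1} + q_{i-2} with p_{-2}=0, p_{-1}=1, q_{-2}=1, q_{-1}=0):
  i=0: a_0=9, p_0 = 9*1 + 0 = 9, q_0 = 9*0 + 1 = 1.
  i=1: a_1=6, p_1 = 6*9 + 1 = 55, q_1 = 6*1 + 0 = 6.
Check: 55^2 - 84*6^2 = 3025 - 3024 = 1, so (x, y) = (55, 6) solves the equation, and by the theorem it is the least positive solution.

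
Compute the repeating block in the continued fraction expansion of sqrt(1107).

[33; (3, 1, 2, 7, 33, 7, 2, 1, 3, 66)]

Write x_i = (sqrt(1107) + m_i)/d_i with (m_0, d_0) = (0, 1). a_0 = floor(sqrt(1107)) = 33, since 33^2 = 1089 <= 1107 < 1156 = 34^2.
Iterate m_{i+1} = d_i*a_i - m_i, d_{i+1} = (1107 - m_{i+1}^2)/d_i, a_{i+1} = floor((a_0 + m_{i+1})/d_{i+1}):
  m_1 = 1*33 - 0 = 33, d_1 = (1107 - 33^2)/1 = 18/1 = 18, a_1 = floor((33 + 33)/18) = 3.
  m_2 = 18*3 - 33 = 21, d_2 = (1107 - 21^2)/18 = 666/18 = 37, a_2 = floor((33 + 21)/37) = 1.
  m_3 = 37*1 - 21 = 16, d_3 = (1107 - 16^2)/37 = 851/37 = 23, a_3 = floor((33 + 16)/23) = 2.
  m_4 = 23*2 - 16 = 30, d_4 = (1107 - 30^2)/23 = 207/23 = 9, a_4 = floor((33 + 30)/9) = 7.
  m_5 = 9*7 - 30 = 33, d_5 = (1107 - 33^2)/9 = 18/9 = 2, a_5 = floor((33 + 33)/2) = 33.
  m_6 = 2*33 - 33 = 33, d_6 = (1107 - 33^2)/2 = 18/2 = 9, a_6 = floor((33 + 33)/9) = 7.
  m_7 = 9*7 - 33 = 30, d_7 = (1107 - 30^2)/9 = 207/9 = 23, a_7 = floor((33 + 30)/23) = 2.
  m_8 = 23*2 - 30 = 16, d_8 = (1107 - 16^2)/23 = 851/23 = 37, a_8 = floor((33 + 16)/37) = 1.
  m_9 = 37*1 - 16 = 21, d_9 = (1107 - 21^2)/37 = 666/37 = 18, a_9 = floor((33 + 21)/18) = 3.
  m_10 = 18*3 - 21 = 33, d_10 = (1107 - 33^2)/18 = 18/18 = 1, a_10 = floor((33 + 33)/1) = 66.
  m_11 = 1*66 - 33 = 33, d_11 = (1107 - 33^2)/1 = 18/1 = 18: (m_11, d_11) = (m_1, d_1) = (33, 18), so from here the quotients repeat a_1, ..., a_10; the period length is 10.
Hence the expansion of sqrt(1107) is a_0 = 33 followed by the repeating block 3, 1, 2, 7, 33, 7, 2, 1, 3, 66 (period 10).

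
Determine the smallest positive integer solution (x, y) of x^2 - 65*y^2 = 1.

(x, y) = (129, 16)

First expand sqrt(65) as a continued fraction. With x_i = (sqrt(65) + m_i)/d_i and (m_0, d_0) = (0, 1): a_0 = floor(sqrt(65)) = 8, since 8^2 = 64 <= 65 < 81 = 9^2.
Iterate m_{i+1} = d_i*a_i - m_i, d_{i+1} = (65 - m_{i+1}^2)/d_i, a_{i+1} = floor((a_0 + m_{i+1})/d_{i+1}):
  m_1 = 1*8 - 0 = 8, d_1 = (65 - 8^2)/1 = 1/1 = 1, a_1 = floor((8 + 8)/1) = 16.
  m_2 = 1*16 - 8 = 8, d_2 = (65 - 8^2)/1 = 1/1 = 1: (m_2, d_2) = (m_1, d_1) = (8, 1), so from here the quotient a_1 repeats; the period length is 1.
So sqrt(65) = [8; (16)] with period length k = 1.
k is odd, so (p_{k-1}, q_{k-1}) only solves x^2 - 65y^2 = -1 and the fundamental solution of x^2 - 65y^2 = 1 is (p_{2k-1}, q_{2k-1}) = (p_1, q_1); compute convergents through index 1, running through the period twice.
Convergents (p_i = a_i*p_{i-1} + p_{i-2}, q_i = a_i*q_{i-1} + q_{i-2} with p_{-2}=0, p_{-1}=1, q_{-2}=1, q_{-1}=0):
  i=0: a_0=8, p_0 = 8*1 + 0 = 8, q_0 = 8*0 + 1 = 1.
  i=1: a_1=16, p_1 = 16*8 + 1 = 129, q_1 = 16*1 + 0 = 16.
Indeed p_0^2 - 65*q_0^2 = 64 - 65 = -1, not +1.
Check: 129^2 - 65*16^2 = 16641 - 16640 = 1, so (x, y) = (129, 16) solves the equation, and by the theorem it is the least positive solution.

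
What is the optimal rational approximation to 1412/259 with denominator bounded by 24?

109/20

Expand x = 1412/259 as a continued fraction with the Euclidean algorithm:
  1412 = 5*259 + 117, so a_0 = 5.
  259 = 2*117 + 25, so a_1 = 2.
  117 = 4*25 + 17, so a_2 = 4.
  25 = 1*17 + 8, so a_3 = 1.
  17 = 2*8 + 1, so a_4 = 2.
  8 = 8*1 + 0, so a_5 = 8.
so x = [5; 2, 4, 1, 2, 8].
Convergents (p_i = a_i*p_{i-1} + p_{i-2}, q_i = a_i*q_{i-1} + q_{i-2} with p_{-2}=0, p_{-1}=1, q_{-2}=1, q_{-1}=0), until the denominator exceeds 24:
  i=0: a_0=5, p_0 = 5*1 + 0 = 5, q_0 = 5*0 + 1 = 1.
  i=1: a_1=2, p_1 = 2*5 + 1 = 11, q_1 = 2*1 + 0 = 2.
  i=2: a_2=4, p_2 = 4*11 + 5 = 49, q_2 = 4*2 + 1 = 9.
  i=3: a_3=1, p_3 = 1*49 + 11 = 60, q_3 = 1*9 + 2 = 11.
  i=4: a_4=2, p_4 = 2*60 + 49 = 169, q_4 = 2*11 + 9 = 31.
q_4 = 31 > 24, so the last convergent with denominator <= 24 is p_3/q_3 = 60/11.
The closest fraction with denominator <= 24 is either p_3/q_3 or the intermediate fraction (k*p_3 + p_2)/(k*q_3 + q_2) with the largest k >= 1 whose denominator stays <= 24; these approach x as k grows, and every other convergent or intermediate fraction in range is farther away.
Largest k: floor((24 - q_2)/q_3) = floor((24 - 9)/11) = 1.
That gives (1*60 + 49)/(1*11 + 9) = 109/20.
Compare the errors: |x - 60/11| = |1412*11 - 60*259|/(259*11) = 8/2849, and |x - 109/20| = |1412*20 - 109*259|/(259*20) = 9/5180.
Cross-multiplying, 9*2849 = 25641 < 41440 = 8*5180, so 9/5180 is smaller: the intermediate fraction 109/20 is closer to x than 60/11.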